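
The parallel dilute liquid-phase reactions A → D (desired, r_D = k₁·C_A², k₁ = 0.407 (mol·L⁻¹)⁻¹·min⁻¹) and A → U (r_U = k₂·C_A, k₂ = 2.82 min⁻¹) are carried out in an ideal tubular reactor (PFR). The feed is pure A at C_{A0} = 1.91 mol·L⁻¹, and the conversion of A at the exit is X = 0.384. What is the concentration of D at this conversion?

C_A = C_{A0}(1−X) = 1.177 mol·L⁻¹.
Along a PFR/batch, dC_U/dC_A = −r_U/(r_D+r_U) = −k₂/(k₂+k₁·C_A).
Integrating from C_{A0} to C_A: C_U = (2.82/0.407)·ln[(2.82+0.407·1.91)/(2.82+0.407·1.18)] = 6.929·ln(3.597/3.299) = 0.6002 mol·L⁻¹.
Then C_D = (C_{A0}−C_A) − C_U = 0.7334 − 0.6002 = 0.1332 mol·L⁻¹.

0.133 mol·L⁻¹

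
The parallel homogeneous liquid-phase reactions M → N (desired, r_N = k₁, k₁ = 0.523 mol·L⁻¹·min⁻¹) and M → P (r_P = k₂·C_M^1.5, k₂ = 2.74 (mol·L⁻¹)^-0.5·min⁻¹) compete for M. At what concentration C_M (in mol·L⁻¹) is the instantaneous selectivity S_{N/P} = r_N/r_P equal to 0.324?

0.703 mol·L⁻¹

S_{N/P} = (k₁/k₂)·C_M^-1.5 ⇒ C_M = (S·k₂/k₁)^(1/(-1.5)).
= (0.324×2.74/0.523)^(-0.6667) = (1.697)^(-0.6667) = 0.703 mol·L⁻¹.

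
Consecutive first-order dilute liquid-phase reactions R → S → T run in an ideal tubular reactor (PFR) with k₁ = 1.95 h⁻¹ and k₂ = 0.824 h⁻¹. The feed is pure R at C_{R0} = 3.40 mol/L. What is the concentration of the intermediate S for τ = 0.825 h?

1.81 mol/L

For first-order series with pure R initially, C_S(τ) = k₁C_{R0}/(k₂−k₁)·(e^(−k₁τ) − e^(−k₂τ)).
e^(−k₁τ) = e^(−1.95×0.825) = e^(−1.609) = 0.2001; e^(−k₂τ) = e^(−0.6798) = 0.5067.
C_S = 1.95×3.40/(0.824−1.95) × (0.2001−0.5067) = (-5.888)×(-0.3066) = 1.805 mol/L.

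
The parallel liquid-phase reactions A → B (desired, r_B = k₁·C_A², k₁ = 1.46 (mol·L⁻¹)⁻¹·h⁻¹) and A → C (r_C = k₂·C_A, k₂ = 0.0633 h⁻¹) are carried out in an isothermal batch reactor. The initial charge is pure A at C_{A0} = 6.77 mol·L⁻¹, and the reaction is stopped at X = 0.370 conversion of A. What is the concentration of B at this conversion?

C_A = C_{A0}(1−X) = 4.265 mol·L⁻¹.
Along a PFR/batch, dC_C/dC_A = −r_C/(r_B+r_C) = −k₂/(k₂+k₁·C_A).
Integrating from C_{A0} to C_A: C_C = (0.0633/1.46)·ln[(0.0633+1.46·6.77)/(0.0633+1.46·4.27)] = 0.04336·ln(9.947/6.290) = 0.01987 mol·L⁻¹.
Then C_B = (C_{A0}−C_A) − C_C = 2.505 − 0.01987 = 2.485 mol·L⁻¹.

2.49 mol·L⁻¹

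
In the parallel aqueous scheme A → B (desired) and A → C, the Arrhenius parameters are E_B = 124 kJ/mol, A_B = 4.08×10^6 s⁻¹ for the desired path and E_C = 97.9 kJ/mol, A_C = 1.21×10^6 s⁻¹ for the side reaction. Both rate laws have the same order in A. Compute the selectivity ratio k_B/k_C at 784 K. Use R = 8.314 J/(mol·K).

Since both paths have the same order in A, the concentration cancels and S_{B/C} = k_B/k_C = (A_B/A_C)·exp[(E_C−E_B)/(RT)].
(E_C−E_B)/(RT) = (97.9−124)×10³/(8.314×784) = -26100/6518 = -4.004.
k_B/k_C = (4.08×10^6/1.21×10^6)·exp(-4.004) = 3.372 × 0.01824 = 0.0615.
Since E_B > E_C, raising the temperature improves selectivity toward B.

0.0615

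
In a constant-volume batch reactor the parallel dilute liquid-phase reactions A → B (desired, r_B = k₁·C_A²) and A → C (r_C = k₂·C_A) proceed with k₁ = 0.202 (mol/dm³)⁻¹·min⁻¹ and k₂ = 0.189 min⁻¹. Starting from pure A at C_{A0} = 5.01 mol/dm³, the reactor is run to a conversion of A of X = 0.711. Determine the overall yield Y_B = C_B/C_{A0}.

C_A = C_{A0}(1−X) = 1.448 mol/dm³.
Along a PFR/batch, dC_C/dC_A = −r_C/(r_B+r_C) = −k₂/(k₂+k₁·C_A).
Integrating from C_{A0} to C_A: C_C = (0.189/0.202)·ln[(0.189+0.202·5.01)/(0.189+0.202·1.45)] = 0.9356·ln(1.201/0.4815) = 0.8552 mol/dm³.
Then C_B = (C_{A0}−C_A) − C_C = 3.562 − 0.8552 = 2.707 mol/dm³.
Y_B = C_B/C_{A0} = 2.707/5.01 = 0.540.

0.540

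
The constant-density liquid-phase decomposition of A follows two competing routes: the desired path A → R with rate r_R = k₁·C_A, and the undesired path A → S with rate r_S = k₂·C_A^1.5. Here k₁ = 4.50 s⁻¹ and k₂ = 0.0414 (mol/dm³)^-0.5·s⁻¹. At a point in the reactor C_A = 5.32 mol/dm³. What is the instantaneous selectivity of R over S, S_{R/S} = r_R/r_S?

47.1

S_{R/S} = r_R/r_S = (k₁·C_A)/(k₂·C_A^1.5) = (k₁/k₂)·C_A^-0.5.
= (4.50×5.320) / (0.0414×5.320^1.5) = 23.94/0.5080 = 47.1.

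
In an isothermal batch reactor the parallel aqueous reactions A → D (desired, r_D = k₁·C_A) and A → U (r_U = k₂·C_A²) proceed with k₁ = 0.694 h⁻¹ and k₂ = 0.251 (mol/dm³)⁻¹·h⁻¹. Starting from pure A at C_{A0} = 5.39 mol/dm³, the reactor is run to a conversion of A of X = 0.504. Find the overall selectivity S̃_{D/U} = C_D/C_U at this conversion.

0.702

C_A = C_{A0}(1−X) = 2.673 mol/dm³.
Along a PFR/batch, dC_D/dC_A = −r_D/(r_D+r_U) = −k₁/(k₁+k₂·C_A).
Integrating from C_{A0} to C_A: C_D = (0.694/0.251)·ln[(0.694+0.251·5.39)/(0.694+0.251·2.67)] = 2.765·ln(2.047/1.365) = 1.120 mol/dm³.
C_U = (C_{A0}−C_A)−C_D = 1.596 mol/dm³; S̃_{D/U} = 1.120/1.596 = 0.702.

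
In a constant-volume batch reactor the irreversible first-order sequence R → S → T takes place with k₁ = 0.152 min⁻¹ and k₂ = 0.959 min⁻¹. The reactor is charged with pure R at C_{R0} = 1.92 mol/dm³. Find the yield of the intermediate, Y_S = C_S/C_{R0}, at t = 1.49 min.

The intermediate concentration in a first-order A→B→C sequence is C_S = k₁C_{R0}(e^(−k₁t) − e^(−k₂t))/(k₂−k₁).
e^(−k₁t) = e^(−0.152×1.49) = e^(−0.2265) = 0.7973; e^(−k₂t) = e^(−1.429) = 0.2396.
C_S = 0.152×1.92/(0.959−0.152) × (0.7973−0.2396) = 0.3616×0.5578 = 0.2017 mol/dm³.
Y_S = C_S/C_{R0} = 0.2017/1.92 = 0.105.

0.105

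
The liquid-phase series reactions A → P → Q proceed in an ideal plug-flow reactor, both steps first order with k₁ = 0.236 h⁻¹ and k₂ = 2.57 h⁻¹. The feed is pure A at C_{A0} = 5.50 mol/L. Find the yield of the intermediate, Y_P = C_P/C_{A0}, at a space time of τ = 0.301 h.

For first-order series with pure A initially, C_P(τ) = k₁C_{A0}/(k₂−k₁)·(e^(−k₁τ) − e^(−k₂τ)).
e^(−k₁τ) = e^(−0.236×0.301) = e^(−0.07104) = 0.9314; e^(−k₂τ) = e^(−0.7736) = 0.4614.
C_P = 0.236×5.50/(2.57−0.236) × (0.9314−0.4614) = 0.5561×0.4701 = 0.2614 mol/L.
Y_P = C_P/C_{A0} = 0.2614/5.50 = 0.0475.

0.0475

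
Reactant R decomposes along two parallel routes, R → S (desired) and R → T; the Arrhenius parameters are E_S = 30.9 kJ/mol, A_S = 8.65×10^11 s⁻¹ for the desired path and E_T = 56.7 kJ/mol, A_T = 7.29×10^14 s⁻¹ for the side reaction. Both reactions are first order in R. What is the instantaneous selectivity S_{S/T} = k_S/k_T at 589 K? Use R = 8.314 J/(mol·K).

k_S/k_T = (A_S/A_T)·exp[−(E_S−E_T)/(RT)] = (A_S/A_T)·exp[(E_T−E_S)/(RT)].
(E_T−E_S)/(RT) = (56.7−30.9)×10³/(8.314×589) = 25800/4897 = 5.269.
k_S/k_T = (8.65×10^11/7.29×10^14)·exp(5.269) = 0.001187 × 194.1 = 0.230.

0.230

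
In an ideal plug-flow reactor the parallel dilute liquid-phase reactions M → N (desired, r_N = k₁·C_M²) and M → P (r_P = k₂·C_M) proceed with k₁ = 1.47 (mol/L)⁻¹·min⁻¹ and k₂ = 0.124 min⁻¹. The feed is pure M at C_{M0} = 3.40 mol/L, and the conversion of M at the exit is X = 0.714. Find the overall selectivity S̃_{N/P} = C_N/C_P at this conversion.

23.1

C_M = C_{M0}(1−X) = 0.9724 mol/L.
Along a PFR/batch, dC_P/dC_M = −r_P/(r_N+r_P) = −k₂/(k₂+k₁·C_M).
Integrating from C_{M0} to C_M: C_P = (0.124/1.47)·ln[(0.124+1.47·3.40)/(0.124+1.47·0.972)] = 0.08435·ln(5.122/1.553) = 0.1006 mol/L.
Then C_N = (C_{M0}−C_M) − C_P = 2.428 − 0.1006 = 2.327 mol/L.
S̃_{N/P} = C_N/C_P = 2.327/0.1006 = 23.1.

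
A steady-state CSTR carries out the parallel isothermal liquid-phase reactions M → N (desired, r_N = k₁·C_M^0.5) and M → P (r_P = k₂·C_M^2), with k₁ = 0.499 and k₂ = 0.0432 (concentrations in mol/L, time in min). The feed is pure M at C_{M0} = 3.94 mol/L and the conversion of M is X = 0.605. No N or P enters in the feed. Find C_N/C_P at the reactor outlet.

5.95

Exit C_M = C_{M0}(1−X) = 3.94×0.395 = 1.556 mol/L.
In a CSTR the entire volume is at exit conditions, so r_N = 0.499×1.556^0.5 = 0.6225 and r_P = 0.0432×1.556^2 = 0.1046.
Overall selectivity = C_N/C_P = r_Nτ/(r_Pτ) = r_N/r_P = 5.95.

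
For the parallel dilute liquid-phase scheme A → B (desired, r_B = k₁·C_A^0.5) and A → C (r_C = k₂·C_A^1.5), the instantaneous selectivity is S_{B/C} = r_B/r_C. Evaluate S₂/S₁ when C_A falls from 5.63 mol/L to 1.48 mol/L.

3.80

S_{B/C} = (k₁/k₂)·C_A⁻¹, so S₂/S₁ = (C_{A,2}/C_{A,1})⁻¹.
= 5.63/1.48 = 3.80.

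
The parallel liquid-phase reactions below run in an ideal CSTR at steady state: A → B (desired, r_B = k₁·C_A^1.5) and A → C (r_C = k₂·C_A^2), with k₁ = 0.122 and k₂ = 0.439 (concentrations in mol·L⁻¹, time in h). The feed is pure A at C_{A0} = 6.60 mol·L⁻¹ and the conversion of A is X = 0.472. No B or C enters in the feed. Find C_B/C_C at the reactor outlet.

0.149

Exit C_A = C_{A0}(1−X) = 6.60×0.528 = 3.485 mol·L⁻¹.
A CSTR operates uniformly at the exit composition, giving r_B = 0.7936 and r_C = 5.331 (each k·C_A^n at C_A = 3.485).
Overall selectivity = C_B/C_C = r_Bτ/(r_Cτ) = r_B/r_C = 0.149.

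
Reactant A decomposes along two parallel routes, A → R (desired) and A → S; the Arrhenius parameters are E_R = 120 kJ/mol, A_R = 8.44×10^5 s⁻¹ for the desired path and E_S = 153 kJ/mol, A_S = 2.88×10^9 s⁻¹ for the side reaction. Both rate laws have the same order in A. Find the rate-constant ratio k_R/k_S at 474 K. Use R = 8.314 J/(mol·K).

k_R/k_S = (A_R/A_S)·exp[−(E_R−E_S)/(RT)] = (A_R/A_S)·exp[(E_S−E_R)/(RT)].
(E_S−E_R)/(RT) = (153−120)×10³/(8.314×474) = 33000/3941 = 8.374.
k_R/k_S = (8.44×10^5/2.88×10^9)·exp(8.374) = 2.931×10^-4 × 4332 = 1.27.

1.27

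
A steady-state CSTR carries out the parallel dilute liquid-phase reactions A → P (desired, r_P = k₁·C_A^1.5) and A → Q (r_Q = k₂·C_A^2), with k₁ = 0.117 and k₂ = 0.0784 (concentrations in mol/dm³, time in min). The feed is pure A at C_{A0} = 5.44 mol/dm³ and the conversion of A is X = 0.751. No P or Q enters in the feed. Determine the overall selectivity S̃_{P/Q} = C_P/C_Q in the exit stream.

1.28

Exit C_A = C_{A0}(1−X) = 5.44×0.249 = 1.355 mol/dm³.
In a CSTR the entire volume is at exit conditions, so r_P = 0.117×1.355^1.5 = 0.1845 and r_Q = 0.0784×1.355^2 = 0.1439.
Overall selectivity = C_P/C_Q = r_Pτ/(r_Qτ) = r_P/r_Q = 1.28.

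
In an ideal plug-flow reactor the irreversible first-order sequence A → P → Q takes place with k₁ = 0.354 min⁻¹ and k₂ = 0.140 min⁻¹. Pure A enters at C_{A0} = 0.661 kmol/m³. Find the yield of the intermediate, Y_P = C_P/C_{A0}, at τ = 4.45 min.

0.545

For first-order series with pure A initially, C_P(τ) = k₁C_{A0}/(k₂−k₁)·(e^(−k₁τ) − e^(−k₂τ)).
e^(−k₁τ) = e^(−0.354×4.45) = e^(−1.575) = 0.2069; e^(−k₂τ) = e^(−0.6230) = 0.5363.
C_P = 0.354×0.661/(0.140−0.354) × (0.2069−0.5363) = (-1.093)×(-0.3294) = 0.3602 kmol/m³.
Y_P = C_P/C_{A0} = 0.3602/0.661 = 0.545.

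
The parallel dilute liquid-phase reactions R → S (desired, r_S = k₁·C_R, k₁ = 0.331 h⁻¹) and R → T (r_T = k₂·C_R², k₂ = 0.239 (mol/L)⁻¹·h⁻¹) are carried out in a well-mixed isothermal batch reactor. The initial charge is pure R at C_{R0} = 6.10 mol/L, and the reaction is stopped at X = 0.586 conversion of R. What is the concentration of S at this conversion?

C_R = C_{R0}(1−X) = 2.525 mol/L.
Along a PFR/batch, dC_S/dC_R = −r_S/(r_S+r_T) = −k₁/(k₁+k₂·C_R).
Integrating from C_{R0} to C_R: C_S = (0.331/0.239)·ln[(0.331+0.239·6.10)/(0.331+0.239·2.53)] = 1.385·ln(1.789/0.9346) = 0.8992 mol/L.

0.899 mol/L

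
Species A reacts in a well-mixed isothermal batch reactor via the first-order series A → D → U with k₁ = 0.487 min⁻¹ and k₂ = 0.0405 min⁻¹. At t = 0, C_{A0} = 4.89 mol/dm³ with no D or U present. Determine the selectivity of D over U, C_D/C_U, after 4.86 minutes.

7.04

For first-order series with pure A initially, C_D(t) = k₁C_{A0}/(k₂−k₁)·(e^(−k₁t) − e^(−k₂t)).
e^(−k₁t) = e^(−0.487×4.86) = e^(−2.367) = 0.09378; e^(−k₂t) = e^(−0.1968) = 0.8213.
C_D = 0.487×4.89/(0.0405−0.487) × (0.09378−0.8213) = (-5.334)×(-0.7276) = 3.880 mol/dm³.
C_A = C_{A0}e^(−k₁t) = 0.4586 mol/dm³, so C_U = C_{A0}−C_A−C_D = 0.5510 mol/dm³; C_D/C_U = 7.04.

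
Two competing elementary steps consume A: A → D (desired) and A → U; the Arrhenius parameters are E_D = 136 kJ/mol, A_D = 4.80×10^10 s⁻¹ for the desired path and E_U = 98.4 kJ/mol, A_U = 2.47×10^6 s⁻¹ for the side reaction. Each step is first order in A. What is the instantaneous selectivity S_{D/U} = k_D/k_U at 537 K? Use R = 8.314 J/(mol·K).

4.28

Since both paths have the same order in A, the concentration cancels and S_{D/U} = k_D/k_U = (A_D/A_U)·exp[(E_U−E_D)/(RT)].
(E_U−E_D)/(RT) = (98.4−136)×10³/(8.314×537) = -37600/4465 = -8.422.
k_D/k_U = (4.80×10^10/2.47×10^6)·exp(-8.422) = 19433 × 2.200×10^-4 = 4.28.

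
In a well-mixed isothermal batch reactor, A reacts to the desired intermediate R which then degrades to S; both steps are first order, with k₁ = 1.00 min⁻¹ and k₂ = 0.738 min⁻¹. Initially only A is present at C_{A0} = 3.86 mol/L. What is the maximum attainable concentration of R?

1.64 mol/L

At the optimum, C_{R,max}/C_{A0} = (k₁/k₂)^[k₂/(k₂−k₁)].
= (1.00/0.738)^(0.738/(0.738−1.00)) = (1.355)^(-2.817) = 0.4250.
C_{R,max} = 0.4250×3.86 = 1.64 mol/L.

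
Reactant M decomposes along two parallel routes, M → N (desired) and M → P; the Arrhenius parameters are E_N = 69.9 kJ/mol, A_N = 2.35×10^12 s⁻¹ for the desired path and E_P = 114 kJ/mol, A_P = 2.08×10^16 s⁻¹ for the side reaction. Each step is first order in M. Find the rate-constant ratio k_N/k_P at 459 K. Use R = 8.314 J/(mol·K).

Since both paths have the same order in M, the concentration cancels and S_{N/P} = k_N/k_P = (A_N/A_P)·exp[(E_P−E_N)/(RT)].
(E_P−E_N)/(RT) = (114−69.9)×10³/(8.314×459) = 44100/3816 = 11.56.
k_N/k_P = (2.35×10^12/2.08×10^16)·exp(11.56) = 1.130×10^-4 × 1.044×10^5 = 11.8.
Since E_N < E_P, lowering the temperature improves selectivity toward N.

11.8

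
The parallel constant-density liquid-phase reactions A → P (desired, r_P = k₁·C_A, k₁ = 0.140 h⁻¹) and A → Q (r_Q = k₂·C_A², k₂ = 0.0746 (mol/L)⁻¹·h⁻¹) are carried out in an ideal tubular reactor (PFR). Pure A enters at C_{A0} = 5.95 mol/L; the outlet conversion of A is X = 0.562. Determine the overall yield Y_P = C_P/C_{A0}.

0.176

C_A = C_{A0}(1−X) = 2.606 mol/L.
Along a PFR/batch, dC_P/dC_A = −r_P/(r_P+r_Q) = −k₁/(k₁+k₂·C_A).
Integrating from C_{A0} to C_A: C_P = (0.140/0.0746)·ln[(0.140+0.0746·5.95)/(0.140+0.0746·2.61)] = 1.877·ln(0.5839/0.3344) = 1.046 mol/L.
Y_P = C_P/C_{A0} = 1.046/5.95 = 0.176.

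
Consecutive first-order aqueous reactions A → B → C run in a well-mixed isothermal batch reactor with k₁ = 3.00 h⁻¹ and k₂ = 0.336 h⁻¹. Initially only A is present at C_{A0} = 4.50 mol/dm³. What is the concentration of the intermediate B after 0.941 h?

3.39 mol/dm³

Solving the coupled first-order balances gives C_B(t) = [k₁/(k₂−k₁)]·C_{A0}·(e^(−k₁t) − e^(−k₂t)).
e^(−k₁t) = e^(−3.00×0.941) = e^(−2.823) = 0.05943; e^(−k₂t) = e^(−0.3162) = 0.7289.
C_B = 3.00×4.50/(0.336−3.00) × (0.05943−0.7289) = (-5.068)×(-0.6695) = 3.393 mol/dm³.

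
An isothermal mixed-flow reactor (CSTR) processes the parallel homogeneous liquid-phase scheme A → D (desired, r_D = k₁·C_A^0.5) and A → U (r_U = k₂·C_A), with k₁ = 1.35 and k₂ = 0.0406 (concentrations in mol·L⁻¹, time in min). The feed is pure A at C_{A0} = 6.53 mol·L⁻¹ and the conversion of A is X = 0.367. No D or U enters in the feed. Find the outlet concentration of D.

Exit C_A = C_{A0}(1−X) = 6.53×0.633 = 4.133 mol·L⁻¹.
In a CSTR the entire volume is at exit conditions, so r_D = 1.35×4.133^0.5 = 2.745 and r_U = 0.0406×4.133 = 0.1678.
Fraction of consumed A going to D: r_D/(r_D+r_U) = 0.9424.
C_D = 0.9424·C_{A0}·X = 0.9424×6.53×0.367 = 2.26 mol·L⁻¹.

2.26 mol·L⁻¹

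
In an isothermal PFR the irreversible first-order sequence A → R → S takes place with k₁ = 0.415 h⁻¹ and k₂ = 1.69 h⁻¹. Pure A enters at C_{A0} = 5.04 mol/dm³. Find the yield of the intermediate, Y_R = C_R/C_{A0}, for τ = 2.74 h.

0.101

Solving the coupled first-order balances gives C_R(τ) = [k₁/(k₂−k₁)]·C_{A0}·(e^(−k₁τ) − e^(−k₂τ)).
e^(−k₁τ) = e^(−0.415×2.74) = e^(−1.137) = 0.3207; e^(−k₂τ) = e^(−4.631) = 0.009749.
C_R = 0.415×5.04/(1.69−0.415) × (0.3207−0.009749) = 1.640×0.3110 = 0.5102 mol/dm³.
Y_R = C_R/C_{A0} = 0.5102/5.04 = 0.101.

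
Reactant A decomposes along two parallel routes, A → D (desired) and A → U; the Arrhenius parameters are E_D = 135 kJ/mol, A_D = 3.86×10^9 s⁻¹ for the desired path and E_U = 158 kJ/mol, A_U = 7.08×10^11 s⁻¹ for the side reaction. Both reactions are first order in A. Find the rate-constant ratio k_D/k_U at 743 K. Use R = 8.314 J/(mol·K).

Since both paths have the same order in A, the concentration cancels and S_{D/U} = k_D/k_U = (A_D/A_U)·exp[(E_U−E_D)/(RT)].
(E_U−E_D)/(RT) = (158−135)×10³/(8.314×743) = 23000/6177 = 3.723.
k_D/k_U = (3.86×10^9/7.08×10^11)·exp(3.723) = 0.005452 × 41.40 = 0.226.
Since E_D < E_U, lowering the temperature improves selectivity toward D.

0.226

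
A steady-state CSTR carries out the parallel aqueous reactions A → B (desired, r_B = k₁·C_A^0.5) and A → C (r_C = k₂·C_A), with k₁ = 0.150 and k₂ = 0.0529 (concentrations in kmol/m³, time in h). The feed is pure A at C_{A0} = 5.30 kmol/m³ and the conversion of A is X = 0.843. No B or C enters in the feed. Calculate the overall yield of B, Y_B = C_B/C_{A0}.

Exit C_A = C_{A0}(1−X) = 5.30×0.157 = 0.8321 kmol/m³.
A CSTR operates uniformly at the exit composition, giving r_B = 0.1368 and r_C = 0.04402 (each k·C_A^n at C_A = 0.8321).
Fraction of consumed A going to B: r_B/(r_B+r_C) = 0.7566.
C_B = 0.7566·C_{A0}·X = 0.7566×5.30×0.843 = 3.38 kmol/m³; Y_B = C_B/C_{A0} = 0.638.

0.638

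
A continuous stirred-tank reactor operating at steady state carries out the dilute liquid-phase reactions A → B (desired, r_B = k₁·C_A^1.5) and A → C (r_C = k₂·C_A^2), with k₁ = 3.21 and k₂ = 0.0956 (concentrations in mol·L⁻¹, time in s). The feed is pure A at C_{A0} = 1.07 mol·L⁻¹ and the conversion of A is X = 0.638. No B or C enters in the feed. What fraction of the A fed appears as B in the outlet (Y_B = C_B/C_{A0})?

0.626

Exit C_A = C_{A0}(1−X) = 1.07×0.362 = 0.3873 mol·L⁻¹.
In a CSTR the entire volume is at exit conditions, so r_B = 3.21×0.3873^1.5 = 0.7738 and r_C = 0.0956×0.3873^2 = 0.01434.
Fraction of consumed A going to B: r_B/(r_B+r_C) = 0.9818.
C_B = 0.9818·C_{A0}·X = 0.9818×1.07×0.638 = 0.670 mol·L⁻¹; Y_B = C_B/C_{A0} = 0.626.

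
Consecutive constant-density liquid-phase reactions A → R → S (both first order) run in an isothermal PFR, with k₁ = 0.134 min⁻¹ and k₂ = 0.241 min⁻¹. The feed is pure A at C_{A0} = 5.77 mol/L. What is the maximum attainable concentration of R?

1.54 mol/L

Evaluating C_R at τ_opt = ln(k₂/k₁)/(k₂−k₁) gives C_{R,max}/C_{A0} = (k₁/k₂)^[k₂/(k₂−k₁)].
= (0.134/0.241)^(0.241/(0.241−0.134)) = (0.5560)^(2.252) = 0.2666.
C_{R,max} = 0.2666×5.77 = 1.54 mol/L.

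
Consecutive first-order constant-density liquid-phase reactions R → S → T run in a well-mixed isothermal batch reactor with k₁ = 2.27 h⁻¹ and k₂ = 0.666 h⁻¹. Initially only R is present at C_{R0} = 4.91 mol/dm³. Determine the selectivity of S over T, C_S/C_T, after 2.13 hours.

0.501

For first-order series with pure R initially, C_S(t) = k₁C_{R0}/(k₂−k₁)·(e^(−k₁t) − e^(−k₂t)).
e^(−k₁t) = e^(−2.27×2.13) = e^(−4.835) = 0.007946; e^(−k₂t) = e^(−1.419) = 0.2421.
C_S = 2.27×4.91/(0.666−2.27) × (0.007946−0.2421) = (-6.949)×(-0.2341) = 1.627 mol/dm³.
C_R = C_{R0}e^(−k₁t) = 0.03901 mol/dm³, so C_T = C_{R0}−C_R−C_S = 3.244 mol/dm³; C_S/C_T = 0.501.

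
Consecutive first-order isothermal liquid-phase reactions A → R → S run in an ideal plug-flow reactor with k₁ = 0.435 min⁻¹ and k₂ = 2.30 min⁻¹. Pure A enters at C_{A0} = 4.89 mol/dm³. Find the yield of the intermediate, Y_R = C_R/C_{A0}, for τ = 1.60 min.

For first-order series with pure A initially, C_R(τ) = k₁C_{A0}/(k₂−k₁)·(e^(−k₁τ) − e^(−k₂τ)).
e^(−k₁τ) = e^(−0.435×1.60) = e^(−0.6960) = 0.4986; e^(−k₂τ) = e^(−3.680) = 0.02522.
C_R = 0.435×4.89/(2.30−0.435) × (0.4986−0.02522) = 1.141×0.4734 = 0.5399 mol/dm³.
Y_R = C_R/C_{A0} = 0.5399/4.89 = 0.110.

0.110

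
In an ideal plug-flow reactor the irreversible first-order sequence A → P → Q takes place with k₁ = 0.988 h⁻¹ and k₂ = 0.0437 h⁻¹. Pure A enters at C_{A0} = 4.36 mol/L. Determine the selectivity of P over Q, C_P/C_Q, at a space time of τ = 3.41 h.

8.64

For first-order series with pure A initially, C_P(τ) = k₁C_{A0}/(k₂−k₁)·(e^(−k₁τ) − e^(−k₂τ)).
e^(−k₁τ) = e^(−0.988×3.41) = e^(−3.369) = 0.03442; e^(−k₂τ) = e^(−0.1490) = 0.8616.
C_P = 0.988×4.36/(0.0437−0.988) × (0.03442−0.8616) = (-4.562)×(-0.8271) = 3.773 mol/L.
C_A = C_{A0}e^(−k₁τ) = 0.1501 mol/L, so C_Q = C_{A0}−C_A−C_P = 0.4367 mol/L; C_P/C_Q = 8.64.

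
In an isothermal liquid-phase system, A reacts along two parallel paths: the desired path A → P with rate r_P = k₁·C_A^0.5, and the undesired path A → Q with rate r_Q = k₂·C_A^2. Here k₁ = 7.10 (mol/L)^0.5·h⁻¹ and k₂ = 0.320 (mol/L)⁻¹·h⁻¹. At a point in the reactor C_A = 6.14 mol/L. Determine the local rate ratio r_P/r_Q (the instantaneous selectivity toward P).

S_{P/Q} = r_P/r_Q = (k₁·C_A^0.5)/(k₂·C_A^2) = (k₁/k₂)·C_A^-1.5.
= (7.10×6.140^0.5) / (0.320×6.140^2) = 17.59/12.06 = 1.46.

1.46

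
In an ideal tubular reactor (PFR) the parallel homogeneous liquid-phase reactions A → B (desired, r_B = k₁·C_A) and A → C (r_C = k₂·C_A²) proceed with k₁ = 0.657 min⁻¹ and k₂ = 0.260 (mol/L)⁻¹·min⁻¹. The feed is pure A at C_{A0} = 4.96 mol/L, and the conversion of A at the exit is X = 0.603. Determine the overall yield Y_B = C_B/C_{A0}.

0.260

C_A = C_{A0}(1−X) = 1.969 mol/L.
Along a PFR/batch, dC_B/dC_A = −r_B/(r_B+r_C) = −k₁/(k₁+k₂·C_A).
Integrating from C_{A0} to C_A: C_B = (0.657/0.260)·ln[(0.657+0.260·4.96)/(0.657+0.260·1.97)] = 2.527·ln(1.947/1.169) = 1.289 mol/L.
Y_B = C_B/C_{A0} = 1.289/4.96 = 0.260.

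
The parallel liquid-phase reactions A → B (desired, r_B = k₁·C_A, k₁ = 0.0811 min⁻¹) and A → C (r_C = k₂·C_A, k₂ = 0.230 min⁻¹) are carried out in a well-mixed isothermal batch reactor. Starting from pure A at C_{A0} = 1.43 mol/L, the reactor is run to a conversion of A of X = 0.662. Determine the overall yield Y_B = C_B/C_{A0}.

0.173

C_A = C_{A0}(1−X) = 0.4833 mol/L.
Both paths are first order in A, so the instantaneous fraction to B is constant: dC_B/d(−C_A) = k₁/(k₁+k₂) = 0.2607.
C_B = 0.2607·(C_{A0}−C_A) = 0.2607×0.9467 = 0.247 mol/L.
Y_B = C_B/C_{A0} = 0.2468/1.43 = 0.173.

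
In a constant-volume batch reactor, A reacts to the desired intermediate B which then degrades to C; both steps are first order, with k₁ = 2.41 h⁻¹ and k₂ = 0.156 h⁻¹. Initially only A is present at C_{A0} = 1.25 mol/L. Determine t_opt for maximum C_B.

For first-order series the maximum of C_B occurs at t_opt = ln(k₂/k₁)/(k₂−k₁).
= ln(0.156/2.41)/(0.156−2.41) = ln(0.06473)/-2.254 = -2.738/-2.254 = 1.21 h.

1.21 h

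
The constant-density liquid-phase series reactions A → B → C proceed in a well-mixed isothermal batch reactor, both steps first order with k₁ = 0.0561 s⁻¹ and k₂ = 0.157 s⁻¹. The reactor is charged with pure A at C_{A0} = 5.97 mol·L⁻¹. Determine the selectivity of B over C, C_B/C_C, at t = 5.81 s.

For first-order series with pure A initially, C_B(t) = k₁C_{A0}/(k₂−k₁)·(e^(−k₁t) − e^(−k₂t)).
e^(−k₁t) = e^(−0.0561×5.81) = e^(−0.3259) = 0.7218; e^(−k₂t) = e^(−0.9122) = 0.4017.
C_B = 0.0561×5.97/(0.157−0.0561) × (0.7218−0.4017) = 3.319×0.3202 = 1.063 mol·L⁻¹.
C_A = C_{A0}e^(−k₁t) = 4.309 mol·L⁻¹, so C_C = C_{A0}−C_A−C_B = 0.5977 mol·L⁻¹; C_B/C_C = 1.78.

1.78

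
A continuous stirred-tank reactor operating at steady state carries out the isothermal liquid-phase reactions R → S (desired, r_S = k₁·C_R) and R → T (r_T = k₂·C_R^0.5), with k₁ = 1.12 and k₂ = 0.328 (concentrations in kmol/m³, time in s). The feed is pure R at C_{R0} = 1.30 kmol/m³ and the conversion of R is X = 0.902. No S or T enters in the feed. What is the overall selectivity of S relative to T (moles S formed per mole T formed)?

Exit C_R = C_{R0}(1−X) = 1.30×0.0980 = 0.1274 kmol/m³.
A CSTR operates uniformly at the exit composition, giving r_S = 0.1427 and r_T = 0.1171 (each k·C_R^n at C_R = 0.1274).
Overall selectivity = C_S/C_T = r_Sτ/(r_Tτ) = r_S/r_T = 1.22.

1.22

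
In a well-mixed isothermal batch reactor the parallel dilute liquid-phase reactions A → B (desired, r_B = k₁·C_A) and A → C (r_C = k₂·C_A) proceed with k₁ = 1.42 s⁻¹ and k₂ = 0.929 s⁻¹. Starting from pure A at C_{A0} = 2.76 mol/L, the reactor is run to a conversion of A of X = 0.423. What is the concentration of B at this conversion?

C_A = C_{A0}(1−X) = 1.593 mol/L.
Both paths are first order in A, so the instantaneous fraction to B is constant: dC_B/d(−C_A) = k₁/(k₁+k₂) = 0.6045.
C_B = 0.6045·(C_{A0}−C_A) = 0.6045×1.167 = 0.706 mol/L.

0.706 mol/L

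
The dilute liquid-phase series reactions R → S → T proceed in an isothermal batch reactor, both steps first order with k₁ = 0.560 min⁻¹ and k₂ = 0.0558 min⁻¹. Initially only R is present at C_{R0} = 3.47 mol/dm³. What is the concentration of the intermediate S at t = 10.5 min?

2.13 mol/dm³

For first-order series with pure R initially, C_S(t) = k₁C_{R0}/(k₂−k₁)·(e^(−k₁t) − e^(−k₂t)).
e^(−k₁t) = e^(−0.560×10.5) = e^(−5.880) = 0.002795; e^(−k₂t) = e^(−0.5859) = 0.5566.
C_S = 0.560×3.47/(0.0558−0.560) × (0.002795−0.5566) = (-3.854)×(-0.5538) = 2.134 mol/dm³.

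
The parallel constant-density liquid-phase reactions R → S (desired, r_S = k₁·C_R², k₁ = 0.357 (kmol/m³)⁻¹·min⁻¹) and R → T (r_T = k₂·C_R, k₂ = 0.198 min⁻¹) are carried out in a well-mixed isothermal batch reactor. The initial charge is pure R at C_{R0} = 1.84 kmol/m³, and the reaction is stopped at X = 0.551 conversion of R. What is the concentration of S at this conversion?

0.708 kmol/m³

C_R = C_{R0}(1−X) = 0.8262 kmol/m³.
Along a PFR/batch, dC_T/dC_R = −r_T/(r_S+r_T) = −k₂/(k₂+k₁·C_R).
Integrating from C_{R0} to C_R: C_T = (0.198/0.357)·ln[(0.198+0.357·1.84)/(0.198+0.357·0.826)] = 0.5546·ln(0.8549/0.4929) = 0.3054 kmol/m³.
Then C_S = (C_{R0}−C_R) − C_T = 1.014 − 0.3054 = 0.7085 kmol/m³.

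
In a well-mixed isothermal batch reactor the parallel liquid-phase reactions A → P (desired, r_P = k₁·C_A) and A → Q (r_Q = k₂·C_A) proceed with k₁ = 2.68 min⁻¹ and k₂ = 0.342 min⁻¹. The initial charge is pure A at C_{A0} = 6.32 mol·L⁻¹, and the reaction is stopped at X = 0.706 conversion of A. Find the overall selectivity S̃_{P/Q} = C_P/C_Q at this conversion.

C_A = C_{A0}(1−X) = 1.858 mol·L⁻¹.
Both paths are first order in A, so the instantaneous fraction to P is constant: dC_P/d(−C_A) = k₁/(k₁+k₂) = 0.8868.
C_P = 0.8868·(C_{A0}−C_A) = 0.8868×4.462 = 3.96 mol·L⁻¹.
C_Q = (C_{A0}−C_A)−C_P = 0.5050 mol·L⁻¹; S̃_{P/Q} = 3.957/0.5050 = 7.84.

7.84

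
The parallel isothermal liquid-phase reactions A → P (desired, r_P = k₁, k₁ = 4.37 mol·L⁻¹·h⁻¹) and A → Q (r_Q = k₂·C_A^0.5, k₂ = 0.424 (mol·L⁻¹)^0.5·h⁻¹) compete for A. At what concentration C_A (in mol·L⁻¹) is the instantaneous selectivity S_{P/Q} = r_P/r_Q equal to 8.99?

1.31 mol·L⁻¹

S_{P/Q} = (k₁/k₂)·C_A^-0.5 ⇒ C_A = (S·k₂/k₁)^(-2).
= (8.99×0.424/4.37)^(-2) = (0.8723)^(-2) = 1.31 mol·L⁻¹.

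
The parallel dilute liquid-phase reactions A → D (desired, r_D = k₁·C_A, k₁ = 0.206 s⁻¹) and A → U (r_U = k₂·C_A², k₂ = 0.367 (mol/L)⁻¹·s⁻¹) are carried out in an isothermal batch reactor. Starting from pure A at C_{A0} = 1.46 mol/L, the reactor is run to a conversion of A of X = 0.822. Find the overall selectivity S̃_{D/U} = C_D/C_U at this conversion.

C_A = C_{A0}(1−X) = 0.2599 mol/L.
Along a PFR/batch, dC_D/dC_A = −r_D/(r_D+r_U) = −k₁/(k₁+k₂·C_A).
Integrating from C_{A0} to C_A: C_D = (0.206/0.367)·ln[(0.206+0.367·1.46)/(0.206+0.367·0.260)] = 0.5613·ln(0.7418/0.3014) = 0.5056 mol/L.
C_U = (C_{A0}−C_A)−C_D = 0.6945 mol/L; S̃_{D/U} = 0.5056/0.6945 = 0.728.

0.728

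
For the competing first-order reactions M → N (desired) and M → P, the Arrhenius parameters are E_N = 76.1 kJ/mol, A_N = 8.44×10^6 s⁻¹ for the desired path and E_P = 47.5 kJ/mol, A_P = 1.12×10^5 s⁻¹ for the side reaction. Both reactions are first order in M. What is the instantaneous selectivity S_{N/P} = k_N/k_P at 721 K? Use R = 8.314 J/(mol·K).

0.638

With equal orders, S_{N/P} = k_N/k_P = (A_N/A_P)·exp[(E_P−E_N)/(RT)].
(E_P−E_N)/(RT) = (47.5−76.1)×10³/(8.314×721) = -28600/5994 = -4.771.
k_N/k_P = (8.44×10^6/1.12×10^5)·exp(-4.771) = 75.36 × 0.008471 = 0.638.
Since E_N > E_P, raising the temperature improves selectivity toward N.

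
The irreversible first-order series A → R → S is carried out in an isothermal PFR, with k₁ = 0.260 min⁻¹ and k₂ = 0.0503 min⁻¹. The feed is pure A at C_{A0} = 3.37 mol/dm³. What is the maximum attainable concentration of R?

2.27 mol/dm³

Evaluating C_R at τ_opt = ln(k₂/k₁)/(k₂−k₁) gives C_{R,max}/C_{A0} = (k₁/k₂)^[k₂/(k₂−k₁)].
= (0.260/0.0503)^(0.0503/(0.0503−0.260)) = (5.169)^(-0.2399) = 0.6743.
C_{R,max} = 0.6743×3.37 = 2.27 mol/dm³.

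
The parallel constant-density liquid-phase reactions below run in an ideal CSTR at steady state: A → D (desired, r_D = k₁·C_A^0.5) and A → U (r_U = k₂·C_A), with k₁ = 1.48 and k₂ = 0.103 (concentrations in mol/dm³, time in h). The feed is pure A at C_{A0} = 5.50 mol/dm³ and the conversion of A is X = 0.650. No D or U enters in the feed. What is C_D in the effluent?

3.26 mol/dm³

Exit C_A = C_{A0}(1−X) = 5.50×0.350 = 1.925 mol/dm³.
In a CSTR the entire volume is at exit conditions, so r_D = 1.48×1.925^0.5 = 2.053 and r_U = 0.103×1.925 = 0.1983.
Fraction of consumed A going to D: r_D/(r_D+r_U) = 0.9119.
C_D = 0.9119·C_{A0}·X = 0.9119×5.50×0.650 = 3.26 mol/dm³.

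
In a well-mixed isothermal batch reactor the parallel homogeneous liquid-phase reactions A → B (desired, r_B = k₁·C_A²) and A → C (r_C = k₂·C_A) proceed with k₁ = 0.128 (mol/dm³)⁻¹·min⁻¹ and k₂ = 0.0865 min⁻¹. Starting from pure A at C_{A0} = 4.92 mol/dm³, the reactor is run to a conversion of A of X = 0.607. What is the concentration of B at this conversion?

2.47 mol/dm³

C_A = C_{A0}(1−X) = 1.934 mol/dm³.
Along a PFR/batch, dC_C/dC_A = −r_C/(r_B+r_C) = −k₂/(k₂+k₁·C_A).
Integrating from C_{A0} to C_A: C_C = (0.0865/0.128)·ln[(0.0865+0.128·4.92)/(0.0865+0.128·1.93)] = 0.6758·ln(0.7163/0.3340) = 0.5156 mol/dm³.
Then C_B = (C_{A0}−C_A) − C_C = 2.986 − 0.5156 = 2.471 mol/dm³.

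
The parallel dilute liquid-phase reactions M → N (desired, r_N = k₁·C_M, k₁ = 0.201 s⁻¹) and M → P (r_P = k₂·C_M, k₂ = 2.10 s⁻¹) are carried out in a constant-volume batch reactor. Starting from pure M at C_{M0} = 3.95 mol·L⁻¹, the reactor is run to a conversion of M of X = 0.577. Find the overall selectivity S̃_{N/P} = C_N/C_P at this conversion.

0.0957

C_M = C_{M0}(1−X) = 1.671 mol·L⁻¹.
Both paths are first order in M, so the instantaneous fraction to N is constant: dC_N/d(−C_M) = k₁/(k₁+k₂) = 0.08735.
C_N = 0.08735·(C_{M0}−C_M) = 0.08735×2.279 = 0.199 mol·L⁻¹.
C_P = (C_{M0}−C_M)−C_N = 2.080 mol·L⁻¹; S̃_{N/P} = 0.1991/2.080 = 0.0957.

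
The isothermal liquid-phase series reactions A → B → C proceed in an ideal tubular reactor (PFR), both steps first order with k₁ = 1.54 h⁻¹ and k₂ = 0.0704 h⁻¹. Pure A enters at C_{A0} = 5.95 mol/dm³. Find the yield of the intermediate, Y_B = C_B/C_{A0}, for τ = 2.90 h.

For first-order series with pure A initially, C_B(τ) = k₁C_{A0}/(k₂−k₁)·(e^(−k₁τ) − e^(−k₂τ)).
e^(−k₁τ) = e^(−1.54×2.90) = e^(−4.466) = 0.01149; e^(−k₂τ) = e^(−0.2042) = 0.8153.
C_B = 1.54×5.95/(0.0704−1.54) × (0.01149−0.8153) = (-6.235)×(-0.8038) = 5.012 mol/dm³.
Y_B = C_B/C_{A0} = 5.012/5.95 = 0.842.

0.842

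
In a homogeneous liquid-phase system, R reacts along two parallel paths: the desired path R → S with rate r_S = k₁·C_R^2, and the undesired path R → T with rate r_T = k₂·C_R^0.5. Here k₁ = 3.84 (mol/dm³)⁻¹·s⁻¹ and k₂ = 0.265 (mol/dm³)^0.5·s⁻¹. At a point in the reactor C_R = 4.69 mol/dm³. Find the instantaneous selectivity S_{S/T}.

147

S_{S/T} = r_S/r_T = (k₁·C_R^2)/(k₂·C_R^0.5) = (k₁/k₂)·C_R^1.5.
= (3.84×4.690^2) / (0.265×4.690^0.5) = 84.47/0.5739 = 147.
Since the desired path is higher order in R, keeping C_R high (PFR or concentrated feed) favours S.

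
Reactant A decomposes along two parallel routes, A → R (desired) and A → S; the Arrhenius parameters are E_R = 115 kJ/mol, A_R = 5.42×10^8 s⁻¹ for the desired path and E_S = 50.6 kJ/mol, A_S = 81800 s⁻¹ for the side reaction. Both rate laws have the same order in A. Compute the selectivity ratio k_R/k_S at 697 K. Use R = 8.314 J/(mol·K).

0.0988

With equal orders, S_{R/S} = k_R/k_S = (A_R/A_S)·exp[(E_S−E_R)/(RT)].
(E_S−E_R)/(RT) = (50.6−115)×10³/(8.314×697) = -64400/5795 = -11.11.
k_R/k_S = (5.42×10^8/81800)·exp(-11.11) = 6626 × 1.491×10^-5 = 0.0988.
Since E_R > E_S, raising the temperature improves selectivity toward R.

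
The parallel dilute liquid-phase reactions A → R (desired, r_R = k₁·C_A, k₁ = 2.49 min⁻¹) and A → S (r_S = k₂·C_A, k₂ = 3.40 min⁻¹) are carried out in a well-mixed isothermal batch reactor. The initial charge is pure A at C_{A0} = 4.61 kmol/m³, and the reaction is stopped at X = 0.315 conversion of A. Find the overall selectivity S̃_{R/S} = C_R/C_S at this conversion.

0.732

C_A = C_{A0}(1−X) = 3.158 kmol/m³.
Both paths are first order in A, so the instantaneous fraction to R is constant: dC_R/d(−C_A) = k₁/(k₁+k₂) = 0.4228.
C_R = 0.4228·(C_{A0}−C_A) = 0.4228×1.452 = 0.614 kmol/m³.
C_S = (C_{A0}−C_A)−C_R = 0.8383 kmol/m³; S̃_{R/S} = 0.6139/0.8383 = 0.732.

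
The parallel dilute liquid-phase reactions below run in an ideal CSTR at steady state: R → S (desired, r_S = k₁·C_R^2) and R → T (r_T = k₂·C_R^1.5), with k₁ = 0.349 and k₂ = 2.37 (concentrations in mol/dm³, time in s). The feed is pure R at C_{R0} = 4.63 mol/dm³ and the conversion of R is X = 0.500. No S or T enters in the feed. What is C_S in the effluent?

0.424 mol/dm³

Exit C_R = C_{R0}(1−X) = 4.63×0.500 = 2.315 mol/dm³.
A CSTR operates uniformly at the exit composition, giving r_S = 1.870 and r_T = 8.348 (each k·C_R^n at C_R = 2.315).
Fraction of consumed R going to S: r_S/(r_S+r_T) = 0.1830.
C_S = 0.1830·C_{R0}·X = 0.1830×4.63×0.500 = 0.424 mol/dm³.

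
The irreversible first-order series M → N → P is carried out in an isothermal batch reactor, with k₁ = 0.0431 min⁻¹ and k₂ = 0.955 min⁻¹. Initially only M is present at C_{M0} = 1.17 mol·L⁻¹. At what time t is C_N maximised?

3.40 min

Setting dC_N/dt = 0 gives t_opt = ln(k₂/k₁)/(k₂−k₁).
= ln(0.955/0.0431)/(0.955−0.0431) = ln(22.16)/0.9119 = 3.098/0.9119 = 3.40 min.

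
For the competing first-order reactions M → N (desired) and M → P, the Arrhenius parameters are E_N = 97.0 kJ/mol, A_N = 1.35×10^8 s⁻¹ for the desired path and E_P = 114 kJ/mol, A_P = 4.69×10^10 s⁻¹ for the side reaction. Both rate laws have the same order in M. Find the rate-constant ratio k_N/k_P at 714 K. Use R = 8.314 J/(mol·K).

With equal orders, S_{N/P} = k_N/k_P = (A_N/A_P)·exp[(E_P−E_N)/(RT)].
(E_P−E_N)/(RT) = (114−97.0)×10³/(8.314×714) = 17000/5936 = 2.864.
k_N/k_P = (1.35×10^8/4.69×10^10)·exp(2.864) = 0.002878 × 17.53 = 0.0505.

0.0505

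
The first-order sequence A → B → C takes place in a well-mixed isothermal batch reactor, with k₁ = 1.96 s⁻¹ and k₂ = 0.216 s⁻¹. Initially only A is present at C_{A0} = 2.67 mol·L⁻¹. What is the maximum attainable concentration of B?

Evaluating C_B at t_opt = ln(k₂/k₁)/(k₂−k₁) gives C_{B,max}/C_{A0} = (k₁/k₂)^[k₂/(k₂−k₁)].
= (1.96/0.216)^(0.216/(0.216−1.96)) = (9.074)^(-0.1239) = 0.7610.
C_{B,max} = 0.7610×2.67 = 2.03 mol·L⁻¹.

2.03 mol·L⁻¹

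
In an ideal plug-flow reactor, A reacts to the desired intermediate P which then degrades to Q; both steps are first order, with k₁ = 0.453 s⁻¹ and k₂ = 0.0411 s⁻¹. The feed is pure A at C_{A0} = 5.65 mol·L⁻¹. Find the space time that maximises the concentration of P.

5.83 s

For first-order series the maximum of C_P occurs at τ_opt = ln(k₂/k₁)/(k₂−k₁).
= ln(0.0411/0.453)/(0.0411−0.453) = ln(0.09073)/-0.4119 = -2.400/-0.4119 = 5.83 s.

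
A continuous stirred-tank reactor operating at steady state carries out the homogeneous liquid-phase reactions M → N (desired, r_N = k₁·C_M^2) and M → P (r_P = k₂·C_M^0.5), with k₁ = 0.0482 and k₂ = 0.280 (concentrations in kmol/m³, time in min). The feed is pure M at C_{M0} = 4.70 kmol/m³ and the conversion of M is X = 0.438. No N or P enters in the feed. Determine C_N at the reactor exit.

0.875 kmol/m³

Exit C_M = C_{M0}(1−X) = 4.70×0.562 = 2.641 kmol/m³.
In a CSTR the entire volume is at exit conditions, so r_N = 0.0482×2.641^2 = 0.3363 and r_P = 0.280×2.641^0.5 = 0.4551.
Fraction of consumed M going to N: r_N/(r_N+r_P) = 0.4250.
C_N = 0.4250·C_{M0}·X = 0.4250×4.70×0.438 = 0.875 kmol/m³.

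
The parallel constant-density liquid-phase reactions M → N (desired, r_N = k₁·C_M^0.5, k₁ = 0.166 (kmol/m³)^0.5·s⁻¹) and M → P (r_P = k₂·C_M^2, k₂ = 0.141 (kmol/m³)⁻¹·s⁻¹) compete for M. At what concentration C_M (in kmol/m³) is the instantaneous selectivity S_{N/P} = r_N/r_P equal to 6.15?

S_{N/P} = (k₁/k₂)·C_M^-1.5 ⇒ C_M = (S·k₂/k₁)^(1/(-1.5)).
= (6.15×0.141/0.166)^(-0.6667) = (5.224)^(-0.6667) = 0.332 kmol/m³.

0.332 kmol/m³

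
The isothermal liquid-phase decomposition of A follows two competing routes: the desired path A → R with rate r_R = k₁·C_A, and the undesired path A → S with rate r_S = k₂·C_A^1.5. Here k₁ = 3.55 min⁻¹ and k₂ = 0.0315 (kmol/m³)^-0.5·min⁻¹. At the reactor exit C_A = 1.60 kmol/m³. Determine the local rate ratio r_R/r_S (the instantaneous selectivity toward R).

89.1

S_{R/S} = r_R/r_S = (k₁·C_A)/(k₂·C_A^1.5) = (k₁/k₂)·C_A^-0.5.
= (3.55×1.600) / (0.0315×1.600^1.5) = 5.680/0.06375 = 89.1.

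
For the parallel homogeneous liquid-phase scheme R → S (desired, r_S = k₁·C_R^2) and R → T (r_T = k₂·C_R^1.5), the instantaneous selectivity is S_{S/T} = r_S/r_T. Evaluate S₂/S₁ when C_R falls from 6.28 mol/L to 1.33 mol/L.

S_{S/T} = (k₁/k₂)·C_R^0.5, so S₂/S₁ = (C_{R,2}/C_{R,1})^0.5.
= (1.33/6.28)^0.5 = (0.2118)^0.5 = 0.460.

0.460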